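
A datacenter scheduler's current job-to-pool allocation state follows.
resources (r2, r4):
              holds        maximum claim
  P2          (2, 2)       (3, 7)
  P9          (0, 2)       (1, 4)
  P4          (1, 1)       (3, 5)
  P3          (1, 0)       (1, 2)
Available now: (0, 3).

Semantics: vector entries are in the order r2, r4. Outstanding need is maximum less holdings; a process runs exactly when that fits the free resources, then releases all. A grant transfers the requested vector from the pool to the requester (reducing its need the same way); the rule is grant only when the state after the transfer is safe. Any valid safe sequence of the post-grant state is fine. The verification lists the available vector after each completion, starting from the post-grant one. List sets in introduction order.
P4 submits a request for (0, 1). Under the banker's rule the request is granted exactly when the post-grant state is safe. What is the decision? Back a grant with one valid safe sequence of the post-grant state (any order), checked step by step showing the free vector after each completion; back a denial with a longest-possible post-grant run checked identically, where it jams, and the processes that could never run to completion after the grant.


DENY — the pretend-granted state is unsafe.
Key observation: after P3, P9 the pool peaks at (1, 4), and each blocked process is short somewhere: P2 on r4; P4 on r2.
On the post-grant state, P3, P9 is a maximal run — nothing extends it. Walking it through:
  pool = (0, 2)
  run P3 (needs (0, 2), free (0, 2)); after release of (1, 0) the pool is (1, 2)
  run P9 (needs (1, 2), free (1, 2)); after release of (0, 2) the pool is (1, 4)
  P2 cannot run: need (1, 5) vs free (1, 4) (insufficient r4)
  P4 cannot run: need (2, 3) vs free (1, 4) (insufficient r2)
Post-grant, the permanently blocked set is P2 and P4.


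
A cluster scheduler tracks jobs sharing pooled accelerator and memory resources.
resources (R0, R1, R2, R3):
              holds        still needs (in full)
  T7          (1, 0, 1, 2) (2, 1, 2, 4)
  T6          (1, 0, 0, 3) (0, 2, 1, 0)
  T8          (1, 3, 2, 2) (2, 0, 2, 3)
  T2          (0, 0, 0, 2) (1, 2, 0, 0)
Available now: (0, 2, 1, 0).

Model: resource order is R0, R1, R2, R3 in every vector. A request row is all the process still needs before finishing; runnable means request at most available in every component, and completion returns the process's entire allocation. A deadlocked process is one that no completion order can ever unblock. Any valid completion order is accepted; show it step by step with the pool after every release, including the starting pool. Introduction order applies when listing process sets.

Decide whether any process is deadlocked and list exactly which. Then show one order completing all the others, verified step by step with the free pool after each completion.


Deadlocked: T7 and T8.
Key observation: T6, T2 can finish, but then (1, 2, 1, 5) is all there is, and the blocked group's R0 demands exceed it.
A valid finishing order for the others: T6, T2. Check, step by step:
  pool = (0, 2, 1, 0)
  T6 needs (0, 2, 1, 0) <= (0, 2, 1, 0) -> finishes; pool += (1, 0, 0, 3) = (1, 2, 1, 3)
  T2 needs (1, 2, 0, 0) <= (1, 2, 1, 3) -> finishes; pool += (0, 0, 0, 2) = (1, 2, 1, 5)
The blocked processes can never fit:
  T7 still needs (2, 1, 2, 4) but only (1, 2, 1, 5) is free — short on R0 and R2
  T8 still needs (2, 0, 2, 3) but only (1, 2, 1, 5) is free — short on R0 and R2


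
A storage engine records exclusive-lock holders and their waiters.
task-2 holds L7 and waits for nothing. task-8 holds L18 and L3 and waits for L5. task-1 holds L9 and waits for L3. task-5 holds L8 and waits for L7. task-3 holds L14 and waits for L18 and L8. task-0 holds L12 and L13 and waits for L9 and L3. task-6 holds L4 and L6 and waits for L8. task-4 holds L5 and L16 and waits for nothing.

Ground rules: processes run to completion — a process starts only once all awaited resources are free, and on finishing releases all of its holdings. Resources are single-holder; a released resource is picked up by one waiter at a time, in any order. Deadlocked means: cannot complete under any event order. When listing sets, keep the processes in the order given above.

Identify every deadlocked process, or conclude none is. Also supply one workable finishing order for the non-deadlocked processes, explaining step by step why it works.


No process is deadlocked.
Key observation: the wait graph is acyclic; completion cascades from the unblocked processes through everyone else.
A valid finishing order for the others: task-2, task-5, task-4, task-6, task-8, task-3, task-1, task-0.
Step-by-step check:
  task-2 waits on nothing -> runs at once and releases L7
  task-5 waits on L7 — all released -> runs and releases L8
  task-4 waits on nothing -> runs at once and releases L5 and L16
  task-6 waits on L8 — all released -> runs and releases L4 and L6
  task-8 waits on L5 — all released -> runs and releases L18 and L3
  task-3 waits on L18 and L8 — all released -> runs and releases L14
  task-1 waits on L3 — all released -> runs and releases L9
  task-0 waits on L9 and L3 — all released -> runs and releases L12 and L13


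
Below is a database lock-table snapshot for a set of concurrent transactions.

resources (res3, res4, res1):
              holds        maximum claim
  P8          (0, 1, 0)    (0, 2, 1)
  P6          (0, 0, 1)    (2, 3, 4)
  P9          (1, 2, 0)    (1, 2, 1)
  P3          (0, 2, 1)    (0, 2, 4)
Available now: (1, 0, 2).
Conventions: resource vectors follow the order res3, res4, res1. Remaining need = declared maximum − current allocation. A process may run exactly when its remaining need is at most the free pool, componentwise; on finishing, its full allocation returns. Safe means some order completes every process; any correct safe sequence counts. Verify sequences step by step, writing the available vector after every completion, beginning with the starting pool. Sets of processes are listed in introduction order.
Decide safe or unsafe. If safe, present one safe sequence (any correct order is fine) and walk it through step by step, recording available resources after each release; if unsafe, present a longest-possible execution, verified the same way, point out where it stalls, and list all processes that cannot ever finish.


The state is UNSAFE.
Key observation: the pool after P9, P8 is (2, 3, 2); every surviving request exceeds it in res1, so progress ends there.
A maximal execution: P9, P8 — then nothing else fits. Walking it through:
  pool = (1, 0, 2)
  run P9 (needs (0, 0, 1), free (1, 0, 2)); after release of (1, 2, 0) the pool is (2, 2, 2)
  run P8 (needs (0, 1, 1), free (2, 2, 2)); after release of (0, 1, 0) the pool is (2, 3, 2)
  P6 still needs (2, 3, 3) but only (2, 3, 2) is free — short on res1
  P3 still needs (0, 0, 3) but only (2, 3, 2) is free — short on res1
Processes that can never finish: P6 and P3.


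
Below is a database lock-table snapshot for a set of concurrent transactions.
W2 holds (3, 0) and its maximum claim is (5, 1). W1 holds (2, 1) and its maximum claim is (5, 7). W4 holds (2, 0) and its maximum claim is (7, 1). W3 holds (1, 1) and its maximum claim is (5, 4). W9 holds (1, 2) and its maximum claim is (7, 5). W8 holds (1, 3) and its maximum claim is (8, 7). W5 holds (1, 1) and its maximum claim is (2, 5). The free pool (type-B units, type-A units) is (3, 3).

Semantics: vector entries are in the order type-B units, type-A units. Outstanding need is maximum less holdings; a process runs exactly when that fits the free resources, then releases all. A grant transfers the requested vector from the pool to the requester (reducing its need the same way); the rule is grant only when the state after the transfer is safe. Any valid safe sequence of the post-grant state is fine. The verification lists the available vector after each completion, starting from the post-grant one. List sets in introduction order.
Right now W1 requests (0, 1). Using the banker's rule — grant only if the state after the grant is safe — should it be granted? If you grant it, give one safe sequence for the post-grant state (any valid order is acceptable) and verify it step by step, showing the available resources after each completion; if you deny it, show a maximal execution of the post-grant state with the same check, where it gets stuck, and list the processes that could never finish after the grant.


DENY. Granting would leave the state unsafe.
Key observation: once W2, W4 finish, the pool peaks at (8, 2) — and every remaining process still needs more type-A units than that.
Pretend the grant happened; the run W2, W4 goes as far as possible. Walking it through:
  pool = (3, 2)
  W2 needs (2, 1) <= (3, 2) -> finishes; pool += (3, 0) = (6, 2)
  W4 needs (5, 1) <= (6, 2) -> finishes; pool += (2, 0) = (8, 2)
  W1 still needs (3, 5) but only (8, 2) is free — short on type-A units
  W3 still needs (4, 3) but only (8, 2) is free — short on type-A units
  W9 still needs (6, 3) but only (8, 2) is free — short on type-A units
  W8 still needs (7, 4) but only (8, 2) is free — short on type-A units
  W5 still needs (1, 4) but only (8, 2) is free — short on type-A units
Post-grant, the permanently blocked set is W1, W3, W9, W8 and W5.


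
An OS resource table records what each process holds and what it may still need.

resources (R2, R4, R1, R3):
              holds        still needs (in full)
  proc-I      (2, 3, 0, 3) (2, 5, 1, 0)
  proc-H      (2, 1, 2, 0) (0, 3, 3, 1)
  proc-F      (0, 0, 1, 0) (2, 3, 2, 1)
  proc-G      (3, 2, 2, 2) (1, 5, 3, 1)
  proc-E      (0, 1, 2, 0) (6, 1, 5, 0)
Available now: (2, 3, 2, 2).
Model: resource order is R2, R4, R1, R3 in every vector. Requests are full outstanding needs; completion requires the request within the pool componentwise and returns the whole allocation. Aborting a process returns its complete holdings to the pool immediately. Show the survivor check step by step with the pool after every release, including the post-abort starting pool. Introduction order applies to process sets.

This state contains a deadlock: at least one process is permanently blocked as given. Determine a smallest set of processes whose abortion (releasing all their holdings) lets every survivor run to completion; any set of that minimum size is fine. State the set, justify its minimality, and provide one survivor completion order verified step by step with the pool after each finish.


The answer: abort proc-E.
Key observation: aborting proc-E returns (0, 1, 2, 0), and proc-I — hopeless before — runs at step 3 with the returned capacity in the pool.
No smaller set exists: with zero aborts the deadlock remains.
One survivor order: proc-H, proc-F, proc-I, proc-G. Check, step by step (post-abort pool first):
  pool = (2, 4, 4, 2)
  run proc-H (needs (0, 3, 3, 1), free (2, 4, 4, 2)); after release of (2, 1, 2, 0) the pool is (4, 5, 6, 2)
  run proc-F (needs (2, 3, 2, 1), free (4, 5, 6, 2)); after release of (0, 0, 1, 0) the pool is (4, 5, 7, 2)
  run proc-I (needs (2, 5, 1, 0), free (4, 5, 7, 2)); after release of (2, 3, 0, 3) the pool is (6, 8, 7, 5)
  run proc-G (needs (1, 5, 3, 1), free (6, 8, 7, 5)); after release of (3, 2, 2, 2) the pool is (9, 10, 9, 7)


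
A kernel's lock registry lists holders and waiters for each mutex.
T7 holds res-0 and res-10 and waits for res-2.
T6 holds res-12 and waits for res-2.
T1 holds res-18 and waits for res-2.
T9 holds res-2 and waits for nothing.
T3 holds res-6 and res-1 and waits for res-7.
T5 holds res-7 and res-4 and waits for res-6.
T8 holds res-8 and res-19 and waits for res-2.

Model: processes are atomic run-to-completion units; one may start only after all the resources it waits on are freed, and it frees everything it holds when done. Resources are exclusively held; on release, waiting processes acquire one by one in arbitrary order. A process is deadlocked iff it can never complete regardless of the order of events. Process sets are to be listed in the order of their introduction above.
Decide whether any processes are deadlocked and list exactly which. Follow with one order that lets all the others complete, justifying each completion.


The deadlocked set is T3 and T5.
Key observation: along T3 -> T5 -> T3, each member waits on what the next one holds — a deadlock; no other process is dragged down with it.
The rest can finish in the order T9, T6, T1, T7, T8.
Verifying each step:
  run T9 (it waits on nothing); releases res-2
  run T6 (all its waits — res-2 — are resolved); releases res-12
  run T1 (all its waits — res-2 — are resolved); releases res-18
  run T7 (all its waits — res-2 — are resolved); releases res-0 and res-10
  run T8 (all its waits — res-2 — are resolved); releases res-8 and res-19


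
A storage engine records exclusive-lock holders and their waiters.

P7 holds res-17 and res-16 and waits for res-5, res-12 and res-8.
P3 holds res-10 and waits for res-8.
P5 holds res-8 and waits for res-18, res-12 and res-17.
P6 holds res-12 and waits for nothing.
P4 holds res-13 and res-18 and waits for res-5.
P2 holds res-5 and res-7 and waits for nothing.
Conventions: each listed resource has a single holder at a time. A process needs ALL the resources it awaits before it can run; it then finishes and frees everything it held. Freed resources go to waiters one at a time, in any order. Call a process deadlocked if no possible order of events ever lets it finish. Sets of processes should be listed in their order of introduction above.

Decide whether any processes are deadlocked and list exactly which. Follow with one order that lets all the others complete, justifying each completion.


Deadlocked set: P7, P3 and P5.
Key observation: the cycle P7 -> P5 -> P7 can never break — each member waits on the next; P3 waits into the deadlock from upstream.
One completion order for the rest: P2, P4, P6.
Verifying each step:
  run P2 (it waits on nothing); releases res-5 and res-7
  P4: everything it awaited (res-5) is free; runs, freeing res-13 and res-18
  run P6 (it waits on nothing); releases res-12


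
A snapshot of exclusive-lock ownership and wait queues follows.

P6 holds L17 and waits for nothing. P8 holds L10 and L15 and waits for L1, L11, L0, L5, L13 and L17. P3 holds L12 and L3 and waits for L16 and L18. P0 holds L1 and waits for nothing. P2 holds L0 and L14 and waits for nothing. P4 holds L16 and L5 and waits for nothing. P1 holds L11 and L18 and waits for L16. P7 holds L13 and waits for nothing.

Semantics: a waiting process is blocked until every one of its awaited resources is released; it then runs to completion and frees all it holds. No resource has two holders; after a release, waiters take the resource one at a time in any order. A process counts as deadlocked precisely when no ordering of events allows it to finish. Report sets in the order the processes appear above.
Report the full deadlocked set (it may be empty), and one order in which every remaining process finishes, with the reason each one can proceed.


The deadlocked set is empty.
Key observation: every chain of waits terminates; starting from the processes that wait on nothing, all the rest unlock in turn.
The rest can finish in the order P6, P0, P4, P2, P1, P7, P8, P3.
Walking it through:
  run P6 (it waits on nothing); releases L17
  run P0 (it waits on nothing); releases L1
  run P4 (it waits on nothing); releases L16 and L5
  run P2 (it waits on nothing); releases L0 and L14
  run P1 (all its waits — L16 — are resolved); releases L11 and L18
  run P7 (it waits on nothing); releases L13
  run P8 (all its waits — L1, L11, L0, L5, L13 and L17 — are resolved); releases L10 and L15
  run P3 (all its waits — L16 and L18 — are resolved); releases L12 and L3


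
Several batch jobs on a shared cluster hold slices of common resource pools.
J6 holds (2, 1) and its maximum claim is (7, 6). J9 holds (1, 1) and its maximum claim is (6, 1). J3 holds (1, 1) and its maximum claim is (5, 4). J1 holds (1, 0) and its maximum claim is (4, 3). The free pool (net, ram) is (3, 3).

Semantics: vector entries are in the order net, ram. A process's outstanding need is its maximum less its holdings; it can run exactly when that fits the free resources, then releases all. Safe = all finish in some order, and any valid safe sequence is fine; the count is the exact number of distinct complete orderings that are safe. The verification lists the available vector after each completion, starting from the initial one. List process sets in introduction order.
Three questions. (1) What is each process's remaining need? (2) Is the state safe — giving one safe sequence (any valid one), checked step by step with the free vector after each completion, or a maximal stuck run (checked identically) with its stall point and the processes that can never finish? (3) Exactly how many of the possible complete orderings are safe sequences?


(1) Need matrix, components ordered net, ram:
  J6: (5, 5)
  J9: (5, 0)
  J3: (4, 3)
  J1: (3, 3)
(2) SAFE — a valid safe sequence is J1, J3, J9, J6.
Key observation: the order's first zero-slack moment is J1 ((3, 3) needed, (3, 3) free — a requested resource with nothing to spare).
Walking it through:
  pool = (3, 3)
  run J1 (needs (3, 3), free (3, 3)); after release of (1, 0) the pool is (4, 3)
  run J3 (needs (4, 3), free (4, 3)); after release of (1, 1) the pool is (5, 4)
  run J9 (needs (5, 0), free (5, 4)); after release of (1, 1) the pool is (6, 5)
  run J6 (needs (5, 5), free (6, 5)); after release of (2, 1) the pool is (8, 6)
(3) The exact count: 1 of the possible complete orderings is a safe sequence.


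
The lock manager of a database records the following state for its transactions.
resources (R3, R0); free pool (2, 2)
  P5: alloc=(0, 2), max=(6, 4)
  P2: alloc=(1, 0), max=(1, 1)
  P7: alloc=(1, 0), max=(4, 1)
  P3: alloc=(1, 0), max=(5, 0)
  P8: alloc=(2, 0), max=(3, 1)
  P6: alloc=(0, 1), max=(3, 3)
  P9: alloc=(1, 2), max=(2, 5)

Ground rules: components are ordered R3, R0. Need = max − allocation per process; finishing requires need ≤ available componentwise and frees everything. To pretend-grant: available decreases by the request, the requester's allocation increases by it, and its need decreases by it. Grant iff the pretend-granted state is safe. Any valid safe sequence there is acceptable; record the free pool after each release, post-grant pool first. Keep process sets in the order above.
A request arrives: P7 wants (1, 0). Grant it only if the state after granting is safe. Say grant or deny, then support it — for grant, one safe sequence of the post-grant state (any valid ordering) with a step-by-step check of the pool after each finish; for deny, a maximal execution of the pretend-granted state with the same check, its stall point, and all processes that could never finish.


GRANT. The post-grant state is safe; one safe sequence: P2, P7, P8, P5, P6, P9, P3.
Key observation: (1, 2) free after granting still covers P2 first, and each release covers the next.
Verifying the post-grant state step by step:
  pool = (1, 2)
  run P2 (needs (0, 1), free (1, 2)); after release of (1, 0) the pool is (2, 2)
  run P7 (needs (2, 1), free (2, 2)); after release of (2, 0) the pool is (4, 2)
  run P8 (needs (1, 1), free (4, 2)); after release of (2, 0) the pool is (6, 2)
  run P5 (needs (6, 2), free (6, 2)); after release of (0, 2) the pool is (6, 4)
  run P6 (needs (3, 2), free (6, 4)); after release of (0, 1) the pool is (6, 5)
  run P9 (needs (1, 3), free (6, 5)); after release of (1, 2) the pool is (7, 7)
  run P3 (needs (4, 0), free (7, 7)); after release of (1, 0) the pool is (8, 7)


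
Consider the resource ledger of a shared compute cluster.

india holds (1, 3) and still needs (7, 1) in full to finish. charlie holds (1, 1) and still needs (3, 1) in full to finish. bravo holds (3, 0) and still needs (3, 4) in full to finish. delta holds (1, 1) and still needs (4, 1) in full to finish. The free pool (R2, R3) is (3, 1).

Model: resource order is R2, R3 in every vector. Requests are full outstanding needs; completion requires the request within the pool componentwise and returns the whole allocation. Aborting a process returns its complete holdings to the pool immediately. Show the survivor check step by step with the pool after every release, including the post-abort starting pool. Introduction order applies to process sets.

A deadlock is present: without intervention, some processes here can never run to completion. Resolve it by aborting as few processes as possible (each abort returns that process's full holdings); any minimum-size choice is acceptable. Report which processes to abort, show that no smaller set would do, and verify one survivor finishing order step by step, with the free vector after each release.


Abort india.
Key observation: the returned (1, 3) from india is what brings bravo — unrunnable before, under any order — into play at step 1.
Minimality: the empty abort set fails — the state is deadlocked as it stands.
Survivors finish in the order: bravo, delta, charlie. Walking it through (pool after the aborts first):
  pool = (4, 4)
  run bravo (needs (3, 4), free (4, 4)); after release of (3, 0) the pool is (7, 4)
  run delta (needs (4, 1), free (7, 4)); after release of (1, 1) the pool is (8, 5)
  run charlie (needs (3, 1), free (8, 5)); after release of (1, 1) the pool is (9, 6)


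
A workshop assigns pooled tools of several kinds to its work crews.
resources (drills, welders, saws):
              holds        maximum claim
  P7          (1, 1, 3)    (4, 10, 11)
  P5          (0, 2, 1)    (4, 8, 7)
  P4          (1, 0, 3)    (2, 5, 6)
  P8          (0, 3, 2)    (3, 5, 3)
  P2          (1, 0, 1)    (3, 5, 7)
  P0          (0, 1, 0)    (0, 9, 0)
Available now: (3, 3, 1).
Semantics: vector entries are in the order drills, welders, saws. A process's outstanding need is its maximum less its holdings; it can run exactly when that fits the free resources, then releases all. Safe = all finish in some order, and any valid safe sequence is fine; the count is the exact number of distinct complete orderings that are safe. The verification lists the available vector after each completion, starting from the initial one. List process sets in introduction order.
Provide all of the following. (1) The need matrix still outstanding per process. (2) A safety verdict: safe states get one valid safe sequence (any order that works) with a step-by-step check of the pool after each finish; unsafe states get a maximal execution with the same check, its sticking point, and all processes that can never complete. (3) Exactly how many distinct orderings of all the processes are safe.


(1) Outstanding need per process (order drills, welders, saws):
  P7: (3, 9, 8)
  P5: (4, 6, 6)
  P4: (1, 5, 3)
  P8: (3, 2, 1)
  P2: (2, 5, 6)
  P0: (0, 8, 0)
(2) The state is SAFE; one workable sequence: P8, P4, P5, P0, P2, P7.
Key observation: P8 marks the first exact bind of the order: its need (3, 2, 1) fits the free (3, 3, 1) with zero slack on a requested resource.
Walking it through:
  pool = (3, 3, 1)
  P8 needs (3, 2, 1) <= (3, 3, 1) -> finishes; pool += (0, 3, 2) = (3, 6, 3)
  P4 needs (1, 5, 3) <= (3, 6, 3) -> finishes; pool += (1, 0, 3) = (4, 6, 6)
  P5 needs (4, 6, 6) <= (4, 6, 6) -> finishes; pool += (0, 2, 1) = (4, 8, 7)
  P0 needs (0, 8, 0) <= (4, 8, 7) -> finishes; pool += (0, 1, 0) = (4, 9, 7)
  P2 needs (2, 5, 6) <= (4, 9, 7) -> finishes; pool += (1, 0, 1) = (5, 9, 8)
  P7 needs (3, 9, 8) <= (5, 9, 8) -> finishes; pool += (1, 1, 3) = (6, 10, 11)
(3) Precisely 3 of the possible complete orderings are safe sequences.


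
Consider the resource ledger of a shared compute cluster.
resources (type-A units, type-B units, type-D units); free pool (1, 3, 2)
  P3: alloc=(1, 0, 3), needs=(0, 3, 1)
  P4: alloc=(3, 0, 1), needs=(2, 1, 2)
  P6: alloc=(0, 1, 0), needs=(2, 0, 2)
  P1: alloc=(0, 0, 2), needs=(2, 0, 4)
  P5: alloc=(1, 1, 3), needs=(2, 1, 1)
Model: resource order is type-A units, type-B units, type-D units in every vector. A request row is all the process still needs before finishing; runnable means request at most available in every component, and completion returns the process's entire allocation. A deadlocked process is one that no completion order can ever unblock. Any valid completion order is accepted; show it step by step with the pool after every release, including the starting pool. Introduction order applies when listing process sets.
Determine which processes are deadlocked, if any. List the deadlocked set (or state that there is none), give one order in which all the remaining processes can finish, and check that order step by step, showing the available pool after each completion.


Nothing here is deadlocked.
Key observation: P3 can run right away; the returned allocation unlocks the remaining processes in turn.
The rest can finish in the order P3, P4, P6, P5, P1. Verifying each step:
  pool = (1, 3, 2)
  P3: need (0, 3, 1) fits (1, 3, 2); releases (1, 0, 3), pool now (2, 3, 5)
  P4: need (2, 1, 2) fits (2, 3, 5); releases (3, 0, 1), pool now (5, 3, 6)
  P6: need (2, 0, 2) fits (5, 3, 6); releases (0, 1, 0), pool now (5, 4, 6)
  P5: need (2, 1, 1) fits (5, 4, 6); releases (1, 1, 3), pool now (6, 5, 9)
  P1: need (2, 0, 4) fits (6, 5, 9); releases (0, 0, 2), pool now (6, 5, 11)


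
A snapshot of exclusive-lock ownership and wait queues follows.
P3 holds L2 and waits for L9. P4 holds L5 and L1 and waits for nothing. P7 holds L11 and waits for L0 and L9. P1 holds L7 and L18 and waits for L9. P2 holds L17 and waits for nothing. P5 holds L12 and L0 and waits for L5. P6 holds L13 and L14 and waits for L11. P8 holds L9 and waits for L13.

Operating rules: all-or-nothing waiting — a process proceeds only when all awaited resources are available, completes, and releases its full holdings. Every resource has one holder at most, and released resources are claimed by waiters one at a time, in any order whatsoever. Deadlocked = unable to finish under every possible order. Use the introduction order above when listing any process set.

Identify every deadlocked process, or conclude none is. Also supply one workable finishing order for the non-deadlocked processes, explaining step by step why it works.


The deadlocked set is P3, P7, P1, P6 and P8.
Key observation: the wait chain closes on itself along P8 -> P6 -> P7 -> P8; P3 and P1 wait into the deadlock from upstream.
One completion order for the rest: P2, P4, P5.
Walking it through:
  run P2 (it waits on nothing); releases L17
  run P4 (it waits on nothing); releases L5 and L1
  P5 waits on L5 — all released -> runs and releases L12 and L0


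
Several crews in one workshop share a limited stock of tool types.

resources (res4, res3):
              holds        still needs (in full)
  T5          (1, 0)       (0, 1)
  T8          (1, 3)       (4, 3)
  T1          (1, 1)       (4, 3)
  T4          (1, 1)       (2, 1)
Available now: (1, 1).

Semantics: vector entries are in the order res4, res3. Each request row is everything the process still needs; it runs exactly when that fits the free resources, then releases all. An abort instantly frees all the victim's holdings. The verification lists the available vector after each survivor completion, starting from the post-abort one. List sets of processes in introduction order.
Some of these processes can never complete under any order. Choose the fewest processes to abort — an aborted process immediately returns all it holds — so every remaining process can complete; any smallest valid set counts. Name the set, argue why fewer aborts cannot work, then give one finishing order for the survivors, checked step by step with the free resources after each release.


Minimum abort set: T1.
Key observation: no ordering could ever have run T8 before the abort of T1; with (1, 1) back in the pool it fits at step 3.
Why nothing smaller works: aborting no one leaves the state deadlocked as given.
Survivors finish in the order: T4, T5, T8. Walking it through (pool after the aborts first):
  pool = (2, 2)
  run T4 (needs (2, 1), free (2, 2)); after release of (1, 1) the pool is (3, 3)
  run T5 (needs (0, 1), free (3, 3)); after release of (1, 0) the pool is (4, 3)
  run T8 (needs (4, 3), free (4, 3)); after release of (1, 3) the pool is (5, 6)


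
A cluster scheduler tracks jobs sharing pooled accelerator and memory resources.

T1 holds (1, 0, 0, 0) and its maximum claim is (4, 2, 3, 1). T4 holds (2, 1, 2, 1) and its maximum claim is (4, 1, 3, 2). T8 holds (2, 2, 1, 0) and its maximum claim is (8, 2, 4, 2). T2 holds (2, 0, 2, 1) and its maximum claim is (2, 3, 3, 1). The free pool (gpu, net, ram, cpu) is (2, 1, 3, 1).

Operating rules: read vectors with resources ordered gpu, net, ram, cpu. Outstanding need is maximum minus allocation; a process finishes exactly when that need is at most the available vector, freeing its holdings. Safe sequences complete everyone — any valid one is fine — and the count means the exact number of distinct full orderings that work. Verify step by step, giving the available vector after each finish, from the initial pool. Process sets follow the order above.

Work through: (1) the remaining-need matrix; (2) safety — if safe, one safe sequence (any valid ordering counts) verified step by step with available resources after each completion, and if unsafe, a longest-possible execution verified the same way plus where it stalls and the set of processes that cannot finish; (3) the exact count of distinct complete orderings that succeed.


(1) Need matrix, components ordered gpu, net, ram, cpu:
  T1: (3, 2, 3, 1)
  T4: (2, 0, 1, 1)
  T8: (6, 0, 3, 2)
  T2: (0, 3, 1, 0)
(2) UNSAFE — no complete ordering exists.
Key observation: after T4, T1 the pool peaks at (5, 2, 5, 2), and each blocked process is short somewhere: T8 on gpu; T2 on net.
Going as far as possible: T4, T1; after that, nothing fits. Walking it through:
  pool = (2, 1, 3, 1)
  run T4 (needs (2, 0, 1, 1), free (2, 1, 3, 1)); after release of (2, 1, 2, 1) the pool is (4, 2, 5, 2)
  run T1 (needs (3, 2, 3, 1), free (4, 2, 5, 2)); after release of (1, 0, 0, 0) the pool is (5, 2, 5, 2)
  T8 still needs (6, 0, 3, 2) but only (5, 2, 5, 2) is free — short on gpu
  T2 still needs (0, 3, 1, 0) but only (5, 2, 5, 2) is free — short on net
Never able to finish: T8 and T2.
(3) Exactly 0 of the possible complete orderings are safe sequences.


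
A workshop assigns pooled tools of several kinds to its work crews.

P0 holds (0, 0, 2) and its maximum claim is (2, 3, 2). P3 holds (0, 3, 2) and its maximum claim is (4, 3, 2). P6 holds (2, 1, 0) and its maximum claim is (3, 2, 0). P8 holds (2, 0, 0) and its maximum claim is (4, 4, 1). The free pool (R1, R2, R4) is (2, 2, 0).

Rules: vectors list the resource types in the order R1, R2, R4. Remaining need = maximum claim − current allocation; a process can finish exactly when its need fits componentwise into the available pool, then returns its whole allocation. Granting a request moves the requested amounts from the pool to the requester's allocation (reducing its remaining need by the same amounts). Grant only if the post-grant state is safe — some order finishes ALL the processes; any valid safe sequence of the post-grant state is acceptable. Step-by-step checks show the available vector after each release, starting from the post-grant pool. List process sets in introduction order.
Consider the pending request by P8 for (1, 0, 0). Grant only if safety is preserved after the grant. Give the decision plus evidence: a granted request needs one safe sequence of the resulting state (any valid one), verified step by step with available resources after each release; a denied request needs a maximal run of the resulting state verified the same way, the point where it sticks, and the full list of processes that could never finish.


DENY: after the grant no complete ordering would exist.
Key observation: after P6, P0 the pool peaks at (3, 3, 2), and each blocked process is short somewhere: P3 on R1; P8 on R2.
After a pretend grant, a maximal execution: P6, P0 — then nothing else fits. Check, step by step:
  pool = (1, 2, 0)
  P6 needs (1, 1, 0) <= (1, 2, 0) -> finishes; pool += (2, 1, 0) = (3, 3, 0)
  P0 needs (2, 3, 0) <= (3, 3, 0) -> finishes; pool += (0, 0, 2) = (3, 3, 2)
  blocked: P3 wants (4, 0, 0), pool (3, 3, 2) — not enough R1
  blocked: P8 wants (1, 4, 1), pool (3, 3, 2) — not enough R2
Processes that could never finish after the grant: P3 and P8.


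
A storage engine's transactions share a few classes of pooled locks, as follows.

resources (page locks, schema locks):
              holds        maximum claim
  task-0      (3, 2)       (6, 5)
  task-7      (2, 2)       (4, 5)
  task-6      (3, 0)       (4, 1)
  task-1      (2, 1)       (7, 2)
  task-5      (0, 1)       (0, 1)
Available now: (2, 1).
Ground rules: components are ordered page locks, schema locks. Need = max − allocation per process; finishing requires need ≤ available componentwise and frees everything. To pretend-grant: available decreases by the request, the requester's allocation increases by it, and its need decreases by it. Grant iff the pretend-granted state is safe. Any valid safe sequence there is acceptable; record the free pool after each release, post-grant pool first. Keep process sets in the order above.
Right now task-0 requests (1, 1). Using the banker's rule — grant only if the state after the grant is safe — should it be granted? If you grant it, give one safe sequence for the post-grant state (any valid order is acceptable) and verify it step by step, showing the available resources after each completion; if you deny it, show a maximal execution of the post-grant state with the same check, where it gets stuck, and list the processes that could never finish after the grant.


DENY — the pretend-granted state is unsafe.
Key observation: after task-5, task-6 the pool peaks at (4, 1), and each blocked process is short somewhere: task-0 on schema locks; task-7 on schema locks; task-1 on page locks.
Pretend the grant happened; the run task-5, task-6 goes as far as possible. Check, step by step:
  pool = (1, 0)
  task-5: need (0, 0) fits (1, 0); releases (0, 1), pool now (1, 1)
  task-6: need (1, 1) fits (1, 1); releases (3, 0), pool now (4, 1)
  task-0 still needs (2, 2) but only (4, 1) is free — short on schema locks
  task-7 still needs (2, 3) but only (4, 1) is free — short on schema locks
  task-1 still needs (5, 1) but only (4, 1) is free — short on page locks
Processes that could never finish after the grant: task-0, task-7 and task-1.


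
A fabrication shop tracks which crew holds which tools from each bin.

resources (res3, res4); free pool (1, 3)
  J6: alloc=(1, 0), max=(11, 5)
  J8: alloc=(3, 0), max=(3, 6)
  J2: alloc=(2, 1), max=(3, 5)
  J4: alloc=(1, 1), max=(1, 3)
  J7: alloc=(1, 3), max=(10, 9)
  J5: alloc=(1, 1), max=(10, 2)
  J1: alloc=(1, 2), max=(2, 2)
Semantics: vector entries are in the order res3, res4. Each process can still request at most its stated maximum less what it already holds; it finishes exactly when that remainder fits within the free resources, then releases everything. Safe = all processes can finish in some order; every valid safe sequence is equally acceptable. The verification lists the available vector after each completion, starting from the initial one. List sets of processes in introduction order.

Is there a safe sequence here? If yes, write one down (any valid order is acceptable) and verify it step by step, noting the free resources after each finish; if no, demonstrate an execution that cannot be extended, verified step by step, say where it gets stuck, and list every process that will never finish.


The state is UNSAFE.
Key observation: the pool after J4, J2, J1, J8 is (8, 7); every surviving request exceeds it in res3, so progress ends there.
A maximal execution: J4, J2, J1, J8 — then nothing else fits. Step-by-step check:
  pool = (1, 3)
  J4 needs (0, 2) <= (1, 3) -> finishes; pool += (1, 1) = (2, 4)
  J2 needs (1, 4) <= (2, 4) -> finishes; pool += (2, 1) = (4, 5)
  J1 needs (1, 0) <= (4, 5) -> finishes; pool += (1, 2) = (5, 7)
  J8 needs (0, 6) <= (5, 7) -> finishes; pool += (3, 0) = (8, 7)
  blocked: J6 wants (10, 5), pool (8, 7) — not enough res3
  blocked: J7 wants (9, 6), pool (8, 7) — not enough res3
  blocked: J5 wants (9, 1), pool (8, 7) — not enough res3
Processes that can never finish: J6, J7 and J5.


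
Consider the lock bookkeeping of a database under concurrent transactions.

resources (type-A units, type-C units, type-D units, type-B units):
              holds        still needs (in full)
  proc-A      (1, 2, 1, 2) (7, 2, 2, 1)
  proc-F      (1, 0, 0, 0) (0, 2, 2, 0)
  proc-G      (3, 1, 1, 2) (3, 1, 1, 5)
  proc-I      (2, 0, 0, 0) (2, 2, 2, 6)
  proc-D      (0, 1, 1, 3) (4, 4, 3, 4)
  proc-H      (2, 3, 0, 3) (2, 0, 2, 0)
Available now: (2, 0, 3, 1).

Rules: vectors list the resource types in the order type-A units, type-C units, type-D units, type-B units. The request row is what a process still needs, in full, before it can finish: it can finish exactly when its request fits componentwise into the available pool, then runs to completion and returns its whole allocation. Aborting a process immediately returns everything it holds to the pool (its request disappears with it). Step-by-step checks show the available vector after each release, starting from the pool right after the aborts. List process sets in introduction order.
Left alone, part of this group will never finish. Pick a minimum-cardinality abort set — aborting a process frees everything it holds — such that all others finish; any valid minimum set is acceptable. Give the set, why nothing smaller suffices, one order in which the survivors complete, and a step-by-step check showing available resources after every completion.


Minimum abort set: proc-I.
Key observation: proc-A had no path to completion before; after the abort of proc-I ((2, 0, 0, 0) returned), step 3 is where it fits.
Minimality: the empty abort set fails — the state is deadlocked as it stands.
The survivors complete as proc-H, proc-F, proc-A, proc-G, proc-D. Walking it through (starting from the post-abort pool):
  pool = (4, 0, 3, 1)
  proc-H: need (2, 0, 2, 0) fits (4, 0, 3, 1); releases (2, 3, 0, 3), pool now (6, 3, 3, 4)
  proc-F: need (0, 2, 2, 0) fits (6, 3, 3, 4); releases (1, 0, 0, 0), pool now (7, 3, 3, 4)
  proc-A: need (7, 2, 2, 1) fits (7, 3, 3, 4); releases (1, 2, 1, 2), pool now (8, 5, 4, 6)
  proc-G: need (3, 1, 1, 5) fits (8, 5, 4, 6); releases (3, 1, 1, 2), pool now (11, 6, 5, 8)
  proc-D: need (4, 4, 3, 4) fits (11, 6, 5, 8); releases (0, 1, 1, 3), pool now (11, 7, 6, 11)


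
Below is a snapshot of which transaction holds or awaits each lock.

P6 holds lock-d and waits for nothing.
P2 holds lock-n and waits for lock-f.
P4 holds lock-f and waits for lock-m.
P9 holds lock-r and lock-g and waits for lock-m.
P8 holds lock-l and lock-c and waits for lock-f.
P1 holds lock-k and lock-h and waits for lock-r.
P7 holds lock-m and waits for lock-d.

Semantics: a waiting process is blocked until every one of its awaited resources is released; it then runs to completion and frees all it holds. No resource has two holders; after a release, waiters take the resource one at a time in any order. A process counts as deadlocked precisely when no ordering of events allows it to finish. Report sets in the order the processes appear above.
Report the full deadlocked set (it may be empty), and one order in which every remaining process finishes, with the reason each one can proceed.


No process is deadlocked.
Key observation: the waits form no ring: some process can always run, and its releases unblock the others one by one.
One completion order for the rest: P6, P7, P4, P2, P8, P9, P1.
Check, step by step:
  P6: no waits; runs immediately, freeing lock-d
  P7 waits on lock-d — all released -> runs and releases lock-m
  P4 waits on lock-m — all released -> runs and releases lock-f
  P2 waits on lock-f — all released -> runs and releases lock-n
  P8 waits on lock-f — all released -> runs and releases lock-l and lock-c
  P9 waits on lock-m — all released -> runs and releases lock-r and lock-g
  P1 waits on lock-r — all released -> runs and releases lock-k and lock-h
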